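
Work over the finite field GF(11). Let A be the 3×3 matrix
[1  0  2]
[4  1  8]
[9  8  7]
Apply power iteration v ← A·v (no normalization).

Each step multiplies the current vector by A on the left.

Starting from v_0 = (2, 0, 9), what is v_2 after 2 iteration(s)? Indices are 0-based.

v_2 = (6, 5, 1)

v_0 = (2, 0, 9).
v_1 = A·v_0 = (9, 3, 4).
v_2 = A·v_1 = (6, 5, 1).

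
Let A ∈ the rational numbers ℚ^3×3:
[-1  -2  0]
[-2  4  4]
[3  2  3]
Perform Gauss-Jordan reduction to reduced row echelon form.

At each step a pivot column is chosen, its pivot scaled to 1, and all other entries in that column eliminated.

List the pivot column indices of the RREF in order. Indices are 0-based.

pivot(0,0)=-1: scale R0 → (1, 2, 0)
  clear (1,0): R1 −= (-2)R0 → (0, 8, 4)
  clear (2,0): R2 −= (3)R0 → (0, -4, 3)
pivot(1,1)=8: scale R1 → (0, 1, 1/2)
  clear (0,1): R0 −= (2)R1 → (1, 0, -1)
  clear (2,1): R2 −= (-4)R1 → (0, 0, 5)
pivot(2,2)=5: scale R2 → (0, 0, 1)
  clear (0,2): R0 −= (-1)R2 → (1, 0, 0)
  clear (1,2): R1 −= (1/2)R2 → (0, 1, 0)

pivot columns: 0, 1, 2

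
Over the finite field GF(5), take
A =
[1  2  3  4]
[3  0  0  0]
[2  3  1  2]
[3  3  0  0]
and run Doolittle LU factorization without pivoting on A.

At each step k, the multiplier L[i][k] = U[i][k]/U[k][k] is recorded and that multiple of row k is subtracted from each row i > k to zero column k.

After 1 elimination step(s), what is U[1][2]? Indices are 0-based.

U[1][2] = 1

[col 0] pivot 1
  R1 -= 3*R0 → (0, 4, 1, 3)  (L[1][0] := 3)
  R2 -= 2*R0 → (0, 4, 0, 4)  (L[2][0] := 2)
  R3 -= 3*R0 → (0, 2, 1, 3)  (L[3][0] := 3)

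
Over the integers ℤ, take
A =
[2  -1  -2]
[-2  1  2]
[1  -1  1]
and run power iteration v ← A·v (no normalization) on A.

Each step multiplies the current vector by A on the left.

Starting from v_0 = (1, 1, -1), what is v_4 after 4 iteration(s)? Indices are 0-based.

v_4 = (15, -15, 73)

v_0 = (1, 1, -1).
v_1 = A·v_0 = (3, -3, -1).
v_2 = A·v_1 = (11, -11, 5).
v_3 = A·v_2 = (23, -23, 27).
v_4 = A·v_3 = (15, -15, 73).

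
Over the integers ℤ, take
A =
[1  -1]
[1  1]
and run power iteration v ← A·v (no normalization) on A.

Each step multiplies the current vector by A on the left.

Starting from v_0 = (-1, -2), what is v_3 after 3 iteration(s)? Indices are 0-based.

v_3 = (6, 2)

v_0 = (-1, -2).
v_1 = A·v_0 = (1, -3).
v_2 = A·v_1 = (4, -2).
v_3 = A·v_2 = (6, 2).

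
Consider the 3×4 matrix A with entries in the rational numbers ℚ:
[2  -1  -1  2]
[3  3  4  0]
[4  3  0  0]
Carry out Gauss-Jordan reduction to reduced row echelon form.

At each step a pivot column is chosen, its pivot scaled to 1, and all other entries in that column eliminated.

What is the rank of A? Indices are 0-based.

pivot(0,0)=2: scale R0 → (1, -1/2, -1/2, 1)
  clear (1,0): R1 −= (3)R0 → (0, 9/2, 11/2, -3)
  clear (2,0): R2 −= (4)R0 → (0, 5, 2, -4)
pivot(1,1)=9/2: scale R1 → (0, 1, 11/9, -2/3)
  clear (0,1): R0 −= (-1/2)R1 → (1, 0, 1/9, 2/3)
  clear (2,1): R2 −= (5)R1 → (0, 0, -37/9, -2/3)
pivot(2,2)=-37/9: scale R2 → (0, 0, 1, 6/37)
  clear (0,2): R0 −= (1/9)R2 → (1, 0, 0, 24/37)
  clear (1,2): R1 −= (11/9)R2 → (0, 1, 0, -32/37)

rank = 3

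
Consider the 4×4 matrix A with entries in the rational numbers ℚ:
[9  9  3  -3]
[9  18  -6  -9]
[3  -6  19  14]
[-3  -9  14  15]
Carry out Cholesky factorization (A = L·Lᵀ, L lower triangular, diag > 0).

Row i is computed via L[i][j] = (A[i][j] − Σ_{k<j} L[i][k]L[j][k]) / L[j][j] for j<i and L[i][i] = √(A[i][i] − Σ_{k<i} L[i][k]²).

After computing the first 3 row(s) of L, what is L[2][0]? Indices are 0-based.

Step 1: L[0][0] = √(9) = 3.
  L[1][0] = (9) / L[0][0] = 3.
Step 2: L[1][1] = √(9) = 3.
  L[2][0] = (3) / L[0][0] = 1.
  L[2][1] = (-9) / L[1][1] = -3.
Step 3: L[2][2] = √(9) = 3.

L[2][0] = 1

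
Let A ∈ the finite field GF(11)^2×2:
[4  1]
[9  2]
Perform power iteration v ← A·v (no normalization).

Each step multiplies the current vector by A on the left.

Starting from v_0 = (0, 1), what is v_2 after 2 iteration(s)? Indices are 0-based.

v_2 = (6, 2)

v_0 = (0, 1).
v_1 = A·v_0 = (1, 2).
v_2 = A·v_1 = (6, 2).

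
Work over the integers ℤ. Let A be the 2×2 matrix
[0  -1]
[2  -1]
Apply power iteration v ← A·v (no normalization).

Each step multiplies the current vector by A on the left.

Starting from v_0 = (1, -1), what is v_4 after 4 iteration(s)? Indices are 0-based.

v_4 = (5, 7)

v_0 = (1, -1).
v_1 = A·v_0 = (1, 3).
v_2 = A·v_1 = (-3, -1).
v_3 = A·v_2 = (1, -5).
v_4 = A·v_3 = (5, 7).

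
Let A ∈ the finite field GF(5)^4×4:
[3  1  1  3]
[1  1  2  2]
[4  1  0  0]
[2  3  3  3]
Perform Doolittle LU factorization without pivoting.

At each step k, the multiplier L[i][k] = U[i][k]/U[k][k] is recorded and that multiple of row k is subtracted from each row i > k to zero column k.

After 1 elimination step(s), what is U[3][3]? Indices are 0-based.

k=0: U[0][0]=3
  eliminate (1,0): mult=2, new row 1: (0, 4, 0, 1); set L[1][0]=2
  eliminate (2,0): mult=3, new row 2: (0, 3, 2, 1); set L[2][0]=3
  eliminate (3,0): mult=4, new row 3: (0, 4, 4, 1); set L[3][0]=4

U[3][3] = 1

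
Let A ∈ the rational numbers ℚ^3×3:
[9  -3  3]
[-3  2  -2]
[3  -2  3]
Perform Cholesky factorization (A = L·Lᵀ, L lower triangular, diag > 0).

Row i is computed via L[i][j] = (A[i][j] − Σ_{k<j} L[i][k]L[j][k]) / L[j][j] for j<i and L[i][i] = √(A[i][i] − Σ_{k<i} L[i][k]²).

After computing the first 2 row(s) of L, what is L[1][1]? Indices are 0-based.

L[1][1] = 1

Step 1: L[0][0] = √(9) = 3.
  L[1][0] = (-3) / L[0][0] = -1.
Step 2: L[1][1] = √(1) = 1.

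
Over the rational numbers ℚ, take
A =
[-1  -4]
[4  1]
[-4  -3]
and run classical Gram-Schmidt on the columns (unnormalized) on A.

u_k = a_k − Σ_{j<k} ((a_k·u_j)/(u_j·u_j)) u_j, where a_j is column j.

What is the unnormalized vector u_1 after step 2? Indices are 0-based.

Step 1: u_0 = a_0 = (-1, 4, -4).
Step 2: u_1 = a_1 − (20/33)·u_0 = (-112/33, -47/33, -19/33).

u_1 = (-112/33, -47/33, -19/33)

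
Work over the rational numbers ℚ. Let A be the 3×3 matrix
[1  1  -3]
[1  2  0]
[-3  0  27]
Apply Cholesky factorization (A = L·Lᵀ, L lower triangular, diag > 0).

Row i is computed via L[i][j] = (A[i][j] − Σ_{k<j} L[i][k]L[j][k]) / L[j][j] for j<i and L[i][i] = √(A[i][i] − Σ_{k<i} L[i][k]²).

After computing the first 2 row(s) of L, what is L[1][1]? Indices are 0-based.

L[1][1] = 1

Step 1: L[0][0] = √(1) = 1.
  L[1][0] = (1) / L[0][0] = 1.
Step 2: L[1][1] = √(1) = 1.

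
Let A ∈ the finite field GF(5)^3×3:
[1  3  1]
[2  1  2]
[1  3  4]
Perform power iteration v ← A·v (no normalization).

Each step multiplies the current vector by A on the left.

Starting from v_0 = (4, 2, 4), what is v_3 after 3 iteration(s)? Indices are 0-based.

v_0 = (4, 2, 4).
v_1 = A·v_0 = (4, 3, 1).
v_2 = A·v_1 = (4, 3, 2).
v_3 = A·v_2 = (0, 0, 1).

v_3 = (0, 0, 1)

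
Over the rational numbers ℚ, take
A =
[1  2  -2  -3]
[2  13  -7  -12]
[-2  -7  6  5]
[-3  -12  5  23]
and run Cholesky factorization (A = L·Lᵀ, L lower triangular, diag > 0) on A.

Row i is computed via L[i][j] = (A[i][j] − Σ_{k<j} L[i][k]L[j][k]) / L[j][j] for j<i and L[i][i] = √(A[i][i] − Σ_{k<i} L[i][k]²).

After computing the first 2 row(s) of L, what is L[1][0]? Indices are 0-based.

Step 1: L[0][0] = √(1) = 1.
  L[1][0] = (2) / L[0][0] = 2.
Step 2: L[1][1] = √(9) = 3.

L[1][0] = 2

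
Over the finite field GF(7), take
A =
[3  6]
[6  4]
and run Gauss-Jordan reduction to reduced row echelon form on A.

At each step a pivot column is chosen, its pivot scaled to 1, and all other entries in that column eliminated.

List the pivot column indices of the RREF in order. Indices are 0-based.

pivot columns: 0, 1

[1] R0 /= 3  ⇒  (1, 2)
     R1 -= 6·R0  ⇒  (0, 6)
[2] R1 /= 6  ⇒  (0, 1)
     R0 -= 2·R1  ⇒  (1, 0)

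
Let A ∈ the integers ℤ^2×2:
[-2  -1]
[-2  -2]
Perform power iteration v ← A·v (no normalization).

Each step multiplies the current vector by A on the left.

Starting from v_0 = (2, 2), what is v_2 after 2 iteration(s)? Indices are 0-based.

v_0 = (2, 2).
v_1 = A·v_0 = (-6, -8).
v_2 = A·v_1 = (20, 28).

v_2 = (20, 28)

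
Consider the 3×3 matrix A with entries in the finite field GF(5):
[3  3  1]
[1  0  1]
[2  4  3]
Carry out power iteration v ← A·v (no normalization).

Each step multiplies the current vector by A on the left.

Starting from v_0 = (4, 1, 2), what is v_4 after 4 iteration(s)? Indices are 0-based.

v_0 = (4, 1, 2).
v_1 = A·v_0 = (2, 1, 3).
v_2 = A·v_1 = (2, 0, 2).
v_3 = A·v_2 = (3, 4, 0).
v_4 = A·v_3 = (1, 3, 2).

v_4 = (1, 3, 2)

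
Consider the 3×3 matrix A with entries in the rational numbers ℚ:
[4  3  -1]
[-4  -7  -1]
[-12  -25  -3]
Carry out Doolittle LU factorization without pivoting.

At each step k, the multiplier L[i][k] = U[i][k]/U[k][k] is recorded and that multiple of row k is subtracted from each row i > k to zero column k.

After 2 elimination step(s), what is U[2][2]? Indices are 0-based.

k=0: U[0][0]=4
  eliminate (1,0): mult=-1, new row 1: (0, -4, -2); set L[1][0]=-1
  eliminate (2,0): mult=-3, new row 2: (0, -16, -6); set L[2][0]=-3
k=1: U[1][1]=-4
  eliminate (2,1): mult=4, new row 2: (0, 0, 2); set L[2][1]=4

U[2][2] = 2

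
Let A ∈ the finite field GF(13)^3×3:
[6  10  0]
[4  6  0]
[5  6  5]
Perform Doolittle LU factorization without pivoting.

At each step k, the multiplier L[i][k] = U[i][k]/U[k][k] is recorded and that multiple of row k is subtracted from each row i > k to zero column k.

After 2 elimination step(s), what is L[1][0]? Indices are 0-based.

L[1][0] = 5

k=0: U[0][0]=6
  eliminate (1,0): mult=5, new row 1: (0, 8, 0); set L[1][0]=5
  eliminate (2,0): mult=3, new row 2: (0, 2, 5); set L[2][0]=3
k=1: U[1][1]=8
  eliminate (2,1): mult=10, new row 2: (0, 0, 5); set L[2][1]=10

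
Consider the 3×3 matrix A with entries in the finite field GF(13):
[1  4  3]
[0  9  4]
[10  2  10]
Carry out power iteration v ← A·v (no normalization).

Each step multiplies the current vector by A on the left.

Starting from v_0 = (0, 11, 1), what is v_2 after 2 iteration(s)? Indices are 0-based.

v_0 = (0, 11, 1).
v_1 = A·v_0 = (8, 12, 6).
v_2 = A·v_1 = (9, 2, 8).

v_2 = (9, 2, 8)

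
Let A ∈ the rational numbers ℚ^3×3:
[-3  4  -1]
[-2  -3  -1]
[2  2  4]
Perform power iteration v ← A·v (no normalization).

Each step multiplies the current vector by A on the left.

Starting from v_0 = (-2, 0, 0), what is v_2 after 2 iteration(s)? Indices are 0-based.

v_0 = (-2, 0, 0).
v_1 = A·v_0 = (6, 4, -4).
v_2 = A·v_1 = (2, -20, 4).

v_2 = (2, -20, 4)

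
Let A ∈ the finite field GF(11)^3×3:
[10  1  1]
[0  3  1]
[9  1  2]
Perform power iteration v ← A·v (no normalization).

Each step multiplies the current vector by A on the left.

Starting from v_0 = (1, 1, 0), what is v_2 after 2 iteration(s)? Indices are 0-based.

v_2 = (2, 8, 1)

v_0 = (1, 1, 0).
v_1 = A·v_0 = (0, 3, 10).
v_2 = A·v_1 = (2, 8, 1).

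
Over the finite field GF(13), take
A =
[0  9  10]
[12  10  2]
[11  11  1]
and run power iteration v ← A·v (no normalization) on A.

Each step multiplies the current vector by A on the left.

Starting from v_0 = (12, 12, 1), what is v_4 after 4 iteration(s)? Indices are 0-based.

v_4 = (2, 6, 8)

v_0 = (12, 12, 1).
v_1 = A·v_0 = (1, 6, 5).
v_2 = A·v_1 = (0, 4, 4).
v_3 = A·v_2 = (11, 9, 9).
v_4 = A·v_3 = (2, 6, 8).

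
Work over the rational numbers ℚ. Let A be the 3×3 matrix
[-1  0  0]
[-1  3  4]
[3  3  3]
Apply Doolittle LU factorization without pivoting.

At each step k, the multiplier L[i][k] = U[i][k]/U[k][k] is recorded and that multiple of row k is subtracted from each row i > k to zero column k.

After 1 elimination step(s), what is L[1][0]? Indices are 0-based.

k=0: U[0][0]=-1
  eliminate (1,0): mult=1, new row 1: (0, 3, 4); set L[1][0]=1
  eliminate (2,0): mult=-3, new row 2: (0, 3, 3); set L[2][0]=-3

L[1][0] = 1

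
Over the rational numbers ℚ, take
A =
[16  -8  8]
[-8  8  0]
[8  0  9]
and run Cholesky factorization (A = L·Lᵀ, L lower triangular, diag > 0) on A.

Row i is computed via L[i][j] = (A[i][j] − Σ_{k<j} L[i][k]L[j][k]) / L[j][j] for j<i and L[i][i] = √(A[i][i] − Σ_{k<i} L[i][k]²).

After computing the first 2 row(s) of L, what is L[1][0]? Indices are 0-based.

Step 1: L[0][0] = √(16) = 4.
  L[1][0] = (-8) / L[0][0] = -2.
Step 2: L[1][1] = √(4) = 2.

L[1][0] = -2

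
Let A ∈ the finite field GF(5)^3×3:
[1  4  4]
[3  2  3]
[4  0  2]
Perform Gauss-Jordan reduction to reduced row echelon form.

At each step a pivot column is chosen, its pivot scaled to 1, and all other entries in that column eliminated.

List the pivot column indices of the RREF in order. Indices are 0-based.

pivot columns: 0, 1, 2

step 1: normalize row 0 (÷1) = (1, 4, 4)
  row 1: subtract 3×row0 = (0, 0, 1)
  row 2: subtract 4×row0 = (0, 4, 1)
step 2: exchange rows 1,2
step 2: normalize row 1 (÷4) = (0, 1, 4)
  row 0: subtract 4×row1 = (1, 0, 3)
step 3: normalize row 2 (÷1) = (0, 0, 1)
  row 0: subtract 3×row2 = (1, 0, 0)
  row 1: subtract 4×row2 = (0, 1, 0)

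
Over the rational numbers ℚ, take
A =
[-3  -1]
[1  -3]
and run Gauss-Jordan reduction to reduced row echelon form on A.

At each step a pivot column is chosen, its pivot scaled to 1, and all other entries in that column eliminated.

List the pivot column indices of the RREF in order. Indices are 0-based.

pivot columns: 0, 1

pivot(0,0)=-3: scale R0 → (1, 1/3)
  clear (1,0): R1 −= (1)R0 → (0, -10/3)
pivot(1,1)=-10/3: scale R1 → (0, 1)
  clear (0,1): R0 −= (1/3)R1 → (1, 0)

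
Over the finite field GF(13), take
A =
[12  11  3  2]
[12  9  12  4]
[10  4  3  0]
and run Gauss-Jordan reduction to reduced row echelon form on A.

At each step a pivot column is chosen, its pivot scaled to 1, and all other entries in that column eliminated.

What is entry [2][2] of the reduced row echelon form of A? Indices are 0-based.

M[2][2] = 0

[1] R0 /= 12  ⇒  (1, 2, 10, 11)
     R1 -= 12·R0  ⇒  (0, 11, 9, 2)
     R2 -= 10·R0  ⇒  (0, 10, 7, 7)
[2] R1 /= 11  ⇒  (0, 1, 2, 12)
     R0 -= 2·R1  ⇒  (1, 0, 6, 0)
     R2 -= 10·R1  ⇒  (0, 0, 0, 4)
column 2 empty below row 2
[3] R2 /= 4  ⇒  (0, 0, 0, 1)
     R1 -= 12·R2  ⇒  (0, 1, 2, 0)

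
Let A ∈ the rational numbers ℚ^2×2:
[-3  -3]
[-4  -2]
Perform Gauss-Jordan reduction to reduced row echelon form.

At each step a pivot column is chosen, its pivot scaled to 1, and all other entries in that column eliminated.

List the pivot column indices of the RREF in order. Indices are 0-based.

[1] R0 /= -3  ⇒  (1, 1)
     R1 -= -4·R0  ⇒  (0, 2)
[2] R1 /= 2  ⇒  (0, 1)
     R0 -= 1·R1  ⇒  (1, 0)

pivot columns: 0, 1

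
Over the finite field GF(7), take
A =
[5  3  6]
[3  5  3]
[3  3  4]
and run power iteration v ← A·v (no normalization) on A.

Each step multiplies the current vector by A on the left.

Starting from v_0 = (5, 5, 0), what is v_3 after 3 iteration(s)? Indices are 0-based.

v_0 = (5, 5, 0).
v_1 = A·v_0 = (5, 5, 2).
v_2 = A·v_1 = (3, 4, 3).
v_3 = A·v_2 = (3, 3, 5).

v_3 = (3, 3, 5)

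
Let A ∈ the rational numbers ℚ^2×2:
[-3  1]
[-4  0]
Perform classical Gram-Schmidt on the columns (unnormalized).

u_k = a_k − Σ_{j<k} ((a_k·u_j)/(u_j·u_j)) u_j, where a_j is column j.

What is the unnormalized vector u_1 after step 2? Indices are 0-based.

Step 1: u_0 = a_0 = (-3, -4).
Step 2: u_1 = a_1 − (-3/25)·u_0 = (16/25, -12/25).

u_1 = (16/25, -12/25)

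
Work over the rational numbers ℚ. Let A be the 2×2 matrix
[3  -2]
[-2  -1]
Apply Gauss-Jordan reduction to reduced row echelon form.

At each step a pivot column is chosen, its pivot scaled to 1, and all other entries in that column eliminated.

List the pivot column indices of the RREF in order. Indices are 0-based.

[1] R0 /= 3  ⇒  (1, -2/3)
     R1 -= -2·R0  ⇒  (0, -7/3)
[2] R1 /= -7/3  ⇒  (0, 1)
     R0 -= -2/3·R1  ⇒  (1, 0)

pivot columns: 0, 1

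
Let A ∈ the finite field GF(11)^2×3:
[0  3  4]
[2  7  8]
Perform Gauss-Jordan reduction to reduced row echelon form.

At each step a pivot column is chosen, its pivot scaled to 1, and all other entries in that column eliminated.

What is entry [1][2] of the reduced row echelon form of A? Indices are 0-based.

M[1][2] = 5

pivot(0,0): swap R0↔R1
pivot(0,0)=2: scale R0 → (1, 9, 4)
pivot(1,1)=3: scale R1 → (0, 1, 5)
  clear (0,1): R0 −= (9)R1 → (1, 0, 3)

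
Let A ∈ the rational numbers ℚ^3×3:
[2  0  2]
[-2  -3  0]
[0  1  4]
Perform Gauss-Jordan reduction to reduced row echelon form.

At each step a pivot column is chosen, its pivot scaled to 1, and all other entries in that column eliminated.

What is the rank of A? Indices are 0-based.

pivot(0,0)=2: scale R0 → (1, 0, 1)
  clear (1,0): R1 −= (-2)R0 → (0, -3, 2)
pivot(1,1)=-3: scale R1 → (0, 1, -2/3)
  clear (2,1): R2 −= (1)R1 → (0, 0, 14/3)
pivot(2,2)=14/3: scale R2 → (0, 0, 1)
  clear (0,2): R0 −= (1)R2 → (1, 0, 0)
  clear (1,2): R1 −= (-2/3)R2 → (0, 1, 0)

rank = 3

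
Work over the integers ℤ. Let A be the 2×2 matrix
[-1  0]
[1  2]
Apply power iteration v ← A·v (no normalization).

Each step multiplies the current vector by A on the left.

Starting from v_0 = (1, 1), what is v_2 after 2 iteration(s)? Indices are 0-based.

v_2 = (1, 5)

v_0 = (1, 1).
v_1 = A·v_0 = (-1, 3).
v_2 = A·v_1 = (1, 5).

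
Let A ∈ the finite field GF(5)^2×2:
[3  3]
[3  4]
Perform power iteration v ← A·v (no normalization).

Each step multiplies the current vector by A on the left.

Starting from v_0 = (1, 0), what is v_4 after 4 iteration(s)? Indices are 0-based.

v_4 = (0, 3)

v_0 = (1, 0).
v_1 = A·v_0 = (3, 3).
v_2 = A·v_1 = (3, 1).
v_3 = A·v_2 = (2, 3).
v_4 = A·v_3 = (0, 3).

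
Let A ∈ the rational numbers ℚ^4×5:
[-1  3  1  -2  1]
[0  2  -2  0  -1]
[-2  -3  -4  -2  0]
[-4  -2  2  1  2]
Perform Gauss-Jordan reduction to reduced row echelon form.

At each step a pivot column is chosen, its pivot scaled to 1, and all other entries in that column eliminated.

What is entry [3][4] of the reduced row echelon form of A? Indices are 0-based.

pivot(0,0)=-1: scale R0 → (1, -3, -1, 2, -1)
  clear (2,0): R2 −= (-2)R0 → (0, -9, -6, 2, -2)
  clear (3,0): R3 −= (-4)R0 → (0, -14, -2, 9, -2)
pivot(1,1)=2: scale R1 → (0, 1, -1, 0, -1/2)
  clear (0,1): R0 −= (-3)R1 → (1, 0, -4, 2, -5/2)
  clear (2,1): R2 −= (-9)R1 → (0, 0, -15, 2, -13/2)
  clear (3,1): R3 −= (-14)R1 → (0, 0, -16, 9, -9)
pivot(2,2)=-15: scale R2 → (0, 0, 1, -2/15, 13/30)
  clear (0,2): R0 −= (-4)R2 → (1, 0, 0, 22/15, -23/30)
  clear (1,2): R1 −= (-1)R2 → (0, 1, 0, -2/15, -1/15)
  clear (3,2): R3 −= (-16)R2 → (0, 0, 0, 103/15, -31/15)
pivot(3,3)=103/15: scale R3 → (0, 0, 0, 1, -31/103)
  clear (0,3): R0 −= (22/15)R3 → (1, 0, 0, 0, -67/206)
  clear (1,3): R1 −= (-2/15)R3 → (0, 1, 0, 0, -11/103)
  clear (2,3): R2 −= (-2/15)R3 → (0, 0, 1, 0, 81/206)

M[3][4] = -31/103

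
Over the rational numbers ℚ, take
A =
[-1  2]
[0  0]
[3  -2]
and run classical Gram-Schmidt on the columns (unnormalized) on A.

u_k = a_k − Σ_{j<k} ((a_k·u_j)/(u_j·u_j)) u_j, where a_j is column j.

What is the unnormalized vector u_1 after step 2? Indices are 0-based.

Step 1: u_0 = a_0 = (-1, 0, 3).
Step 2: u_1 = a_1 − (-4/5)·u_0 = (6/5, 0, 2/5).

u_1 = (6/5, 0, 2/5)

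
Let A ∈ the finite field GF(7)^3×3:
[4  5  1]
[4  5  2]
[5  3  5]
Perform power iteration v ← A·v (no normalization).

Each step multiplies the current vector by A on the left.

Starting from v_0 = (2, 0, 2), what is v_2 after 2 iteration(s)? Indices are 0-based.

v_0 = (2, 0, 2).
v_1 = A·v_0 = (3, 5, 6).
v_2 = A·v_1 = (1, 0, 4).

v_2 = (1, 0, 4)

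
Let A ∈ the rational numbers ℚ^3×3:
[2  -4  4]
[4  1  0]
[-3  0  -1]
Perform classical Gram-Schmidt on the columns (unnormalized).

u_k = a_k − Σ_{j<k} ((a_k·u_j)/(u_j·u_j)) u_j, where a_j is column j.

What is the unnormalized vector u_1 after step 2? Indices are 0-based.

u_1 = (-108/29, 45/29, -12/29)

Step 1: u_0 = a_0 = (2, 4, -3).
Step 2: u_1 = a_1 − (-4/29)·u_0 = (-108/29, 45/29, -12/29).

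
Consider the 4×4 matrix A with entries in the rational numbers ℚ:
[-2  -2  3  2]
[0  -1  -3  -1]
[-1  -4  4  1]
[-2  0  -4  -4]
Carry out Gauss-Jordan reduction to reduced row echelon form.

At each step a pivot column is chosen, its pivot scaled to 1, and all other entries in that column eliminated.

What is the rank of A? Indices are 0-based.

rank = 4

pivot(0,0)=-2: scale R0 → (1, 1, -3/2, -1)
  clear (2,0): R2 −= (-1)R0 → (0, -3, 5/2, 0)
  clear (3,0): R3 −= (-2)R0 → (0, 2, -7, -6)
pivot(1,1)=-1: scale R1 → (0, 1, 3, 1)
  clear (0,1): R0 −= (1)R1 → (1, 0, -9/2, -2)
  clear (2,1): R2 −= (-3)R1 → (0, 0, 23/2, 3)
  clear (3,1): R3 −= (2)R1 → (0, 0, -13, -8)
pivot(2,2)=23/2: scale R2 → (0, 0, 1, 6/23)
  clear (0,2): R0 −= (-9/2)R2 → (1, 0, 0, -19/23)
  clear (1,2): R1 −= (3)R2 → (0, 1, 0, 5/23)
  clear (3,2): R3 −= (-13)R2 → (0, 0, 0, -106/23)
pivot(3,3)=-106/23: scale R3 → (0, 0, 0, 1)
  clear (0,3): R0 −= (-19/23)R3 → (1, 0, 0, 0)
  clear (1,3): R1 −= (5/23)R3 → (0, 1, 0, 0)
  clear (2,3): R2 −= (6/23)R3 → (0, 0, 1, 0)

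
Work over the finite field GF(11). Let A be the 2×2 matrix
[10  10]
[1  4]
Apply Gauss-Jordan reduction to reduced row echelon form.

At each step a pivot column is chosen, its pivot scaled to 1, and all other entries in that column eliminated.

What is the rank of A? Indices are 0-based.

rank = 2

[1] R0 /= 10  ⇒  (1, 1)
     R1 -= 1·R0  ⇒  (0, 3)
[2] R1 /= 3  ⇒  (0, 1)
     R0 -= 1·R1  ⇒  (1, 0)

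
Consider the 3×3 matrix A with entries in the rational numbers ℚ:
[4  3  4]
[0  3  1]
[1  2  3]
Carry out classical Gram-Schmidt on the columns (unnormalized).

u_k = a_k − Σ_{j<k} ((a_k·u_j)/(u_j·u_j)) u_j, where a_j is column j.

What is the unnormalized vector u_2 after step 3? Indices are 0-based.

u_2 = (-57/178, -95/178, 114/89)

Step 1: u_0 = a_0 = (4, 0, 1).
Step 2: u_1 = a_1 − (14/17)·u_0 = (-5/17, 3, 20/17).
Step 3: u_2 = a_2 − (19/17)·u_0 − (91/178)·u_1 = (-57/178, -95/178, 114/89).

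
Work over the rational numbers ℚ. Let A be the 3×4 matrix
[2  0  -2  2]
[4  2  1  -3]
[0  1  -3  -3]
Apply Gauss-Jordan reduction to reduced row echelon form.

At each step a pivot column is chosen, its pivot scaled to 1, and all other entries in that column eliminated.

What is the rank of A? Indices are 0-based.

rank = 3

[1] R0 /= 2  ⇒  (1, 0, -1, 1)
     R1 -= 4·R0  ⇒  (0, 2, 5, -7)
[2] R1 /= 2  ⇒  (0, 1, 5/2, -7/2)
     R2 -= 1·R1  ⇒  (0, 0, -11/2, 1/2)
[3] R2 /= -11/2  ⇒  (0, 0, 1, -1/11)
     R0 -= -1·R2  ⇒  (1, 0, 0, 10/11)
     R1 -= 5/2·R2  ⇒  (0, 1, 0, -36/11)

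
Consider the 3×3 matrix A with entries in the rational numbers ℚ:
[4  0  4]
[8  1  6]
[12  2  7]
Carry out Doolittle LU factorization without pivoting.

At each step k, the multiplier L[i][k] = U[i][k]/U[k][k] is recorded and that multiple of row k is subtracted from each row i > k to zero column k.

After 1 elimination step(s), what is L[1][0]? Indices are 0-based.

L[1][0] = 2

[col 0] pivot 4
  R1 -= 2*R0 → (0, 1, -2)  (L[1][0] := 2)
  R2 -= 3*R0 → (0, 2, -5)  (L[2][0] := 3)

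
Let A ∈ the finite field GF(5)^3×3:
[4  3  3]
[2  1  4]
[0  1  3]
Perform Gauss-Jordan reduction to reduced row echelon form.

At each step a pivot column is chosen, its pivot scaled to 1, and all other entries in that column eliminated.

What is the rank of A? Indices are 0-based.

[1] R0 /= 4  ⇒  (1, 2, 2)
     R1 -= 2·R0  ⇒  (0, 2, 0)
[2] R1 /= 2  ⇒  (0, 1, 0)
     R0 -= 2·R1  ⇒  (1, 0, 2)
     R2 -= 1·R1  ⇒  (0, 0, 3)
[3] R2 /= 3  ⇒  (0, 0, 1)
     R0 -= 2·R2  ⇒  (1, 0, 0)

rank = 3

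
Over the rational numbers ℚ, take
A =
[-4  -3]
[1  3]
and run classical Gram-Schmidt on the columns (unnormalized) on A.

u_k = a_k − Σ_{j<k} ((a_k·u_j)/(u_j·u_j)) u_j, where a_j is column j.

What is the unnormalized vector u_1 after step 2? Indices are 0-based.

Step 1: u_0 = a_0 = (-4, 1).
Step 2: u_1 = a_1 − (15/17)·u_0 = (9/17, 36/17).

u_1 = (9/17, 36/17)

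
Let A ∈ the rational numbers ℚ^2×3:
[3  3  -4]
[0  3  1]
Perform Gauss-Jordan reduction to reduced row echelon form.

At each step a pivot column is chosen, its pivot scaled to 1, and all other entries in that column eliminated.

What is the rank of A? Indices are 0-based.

rank = 2

[1] R0 /= 3  ⇒  (1, 1, -4/3)
[2] R1 /= 3  ⇒  (0, 1, 1/3)
     R0 -= 1·R1  ⇒  (1, 0, -5/3)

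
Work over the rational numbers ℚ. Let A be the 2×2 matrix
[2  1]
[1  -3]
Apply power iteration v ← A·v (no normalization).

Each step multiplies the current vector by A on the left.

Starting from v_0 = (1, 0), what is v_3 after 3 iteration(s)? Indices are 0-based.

v_3 = (9, 8)

v_0 = (1, 0).
v_1 = A·v_0 = (2, 1).
v_2 = A·v_1 = (5, -1).
v_3 = A·v_2 = (9, 8).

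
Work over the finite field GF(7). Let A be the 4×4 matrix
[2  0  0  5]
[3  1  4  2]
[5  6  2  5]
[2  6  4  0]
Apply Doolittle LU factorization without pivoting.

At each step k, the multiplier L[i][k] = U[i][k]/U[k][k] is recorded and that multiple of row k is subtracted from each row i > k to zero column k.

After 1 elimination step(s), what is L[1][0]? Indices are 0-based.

Step 1: pivot at (0,0) is 2.
  row1 ← row1 − (5)·row0  ⇒  L[1][0]=5, U row1=(0, 1, 4, 5)
  row2 ← row2 − (6)·row0  ⇒  L[2][0]=6, U row2=(0, 6, 2, 3)
  row3 ← row3 − (1)·row0  ⇒  L[3][0]=1, U row3=(0, 6, 4, 2)

L[1][0] = 5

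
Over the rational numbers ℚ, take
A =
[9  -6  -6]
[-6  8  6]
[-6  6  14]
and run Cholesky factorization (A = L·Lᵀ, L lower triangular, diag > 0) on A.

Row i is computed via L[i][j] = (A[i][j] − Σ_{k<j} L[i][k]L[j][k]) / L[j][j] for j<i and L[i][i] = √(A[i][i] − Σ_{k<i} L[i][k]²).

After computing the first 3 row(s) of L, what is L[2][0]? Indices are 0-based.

L[2][0] = -2

Step 1: L[0][0] = √(9) = 3.
  L[1][0] = (-6) / L[0][0] = -2.
Step 2: L[1][1] = √(4) = 2.
  L[2][0] = (-6) / L[0][0] = -2.
  L[2][1] = (2) / L[1][1] = 1.
Step 3: L[2][2] = √(9) = 3.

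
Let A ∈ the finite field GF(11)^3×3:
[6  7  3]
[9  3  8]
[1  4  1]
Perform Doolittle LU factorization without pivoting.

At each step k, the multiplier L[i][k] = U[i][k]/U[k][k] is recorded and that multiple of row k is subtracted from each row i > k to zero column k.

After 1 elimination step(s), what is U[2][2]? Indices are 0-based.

[col 0] pivot 6
  R1 -= 7*R0 → (0, 9, 9)  (L[1][0] := 7)
  R2 -= 2*R0 → (0, 1, 6)  (L[2][0] := 2)

U[2][2] = 6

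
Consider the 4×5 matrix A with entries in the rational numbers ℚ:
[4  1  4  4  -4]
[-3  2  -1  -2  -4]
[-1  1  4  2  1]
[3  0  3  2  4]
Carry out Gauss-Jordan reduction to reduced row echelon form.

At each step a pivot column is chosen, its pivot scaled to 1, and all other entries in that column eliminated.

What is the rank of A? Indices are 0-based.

rank = 4

[1] R0 /= 4  ⇒  (1, 1/4, 1, 1, -1)
     R1 -= -3·R0  ⇒  (0, 11/4, 2, 1, -7)
     R2 -= -1·R0  ⇒  (0, 5/4, 5, 3, 0)
     R3 -= 3·R0  ⇒  (0, -3/4, 0, -1, 7)
[2] R1 /= 11/4  ⇒  (0, 1, 8/11, 4/11, -28/11)
     R0 -= 1/4·R1  ⇒  (1, 0, 9/11, 10/11, -4/11)
     R2 -= 5/4·R1  ⇒  (0, 0, 45/11, 28/11, 35/11)
     R3 -= -3/4·R1  ⇒  (0, 0, 6/11, -8/11, 56/11)
[3] R2 /= 45/11  ⇒  (0, 0, 1, 28/45, 7/9)
     R0 -= 9/11·R2  ⇒  (1, 0, 0, 2/5, -1)
     R1 -= 8/11·R2  ⇒  (0, 1, 0, -4/45, -28/9)
     R3 -= 6/11·R2  ⇒  (0, 0, 0, -16/15, 14/3)
[4] R3 /= -16/15  ⇒  (0, 0, 0, 1, -35/8)
     R0 -= 2/5·R3  ⇒  (1, 0, 0, 0, 3/4)
     R1 -= -4/45·R3  ⇒  (0, 1, 0, 0, -7/2)
     R2 -= 28/45·R3  ⇒  (0, 0, 1, 0, 7/2)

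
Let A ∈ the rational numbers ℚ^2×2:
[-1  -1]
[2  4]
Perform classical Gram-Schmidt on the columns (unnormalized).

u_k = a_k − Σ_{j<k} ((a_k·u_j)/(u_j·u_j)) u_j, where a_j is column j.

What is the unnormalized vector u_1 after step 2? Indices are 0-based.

Step 1: u_0 = a_0 = (-1, 2).
Step 2: u_1 = a_1 − (9/5)·u_0 = (4/5, 2/5).

u_1 = (4/5, 2/5)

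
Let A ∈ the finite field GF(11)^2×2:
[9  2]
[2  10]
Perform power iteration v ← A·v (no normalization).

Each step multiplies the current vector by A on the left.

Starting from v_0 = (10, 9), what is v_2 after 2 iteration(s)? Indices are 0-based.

v_0 = (10, 9).
v_1 = A·v_0 = (9, 0).
v_2 = A·v_1 = (4, 7).

v_2 = (4, 7)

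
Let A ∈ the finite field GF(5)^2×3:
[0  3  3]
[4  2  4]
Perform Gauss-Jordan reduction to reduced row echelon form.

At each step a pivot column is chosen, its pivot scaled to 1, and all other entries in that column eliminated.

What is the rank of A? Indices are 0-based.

rank = 2

pivot(0,0): swap R0↔R1
pivot(0,0)=4: scale R0 → (1, 3, 1)
pivot(1,1)=3: scale R1 → (0, 1, 1)
  clear (0,1): R0 −= (3)R1 → (1, 0, 3)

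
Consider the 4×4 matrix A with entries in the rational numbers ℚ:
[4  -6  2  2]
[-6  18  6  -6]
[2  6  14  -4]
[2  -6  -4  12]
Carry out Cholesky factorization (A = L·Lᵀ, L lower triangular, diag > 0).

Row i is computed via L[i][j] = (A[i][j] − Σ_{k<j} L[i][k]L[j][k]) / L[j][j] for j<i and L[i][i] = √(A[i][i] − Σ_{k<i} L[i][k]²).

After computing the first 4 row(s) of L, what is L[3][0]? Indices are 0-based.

L[3][0] = 1

Step 1: L[0][0] = √(4) = 2.
  L[1][0] = (-6) / L[0][0] = -3.
Step 2: L[1][1] = √(9) = 3.
  L[2][0] = (2) / L[0][0] = 1.
  L[2][1] = (9) / L[1][1] = 3.
Step 3: L[2][2] = √(4) = 2.
  L[3][0] = (2) / L[0][0] = 1.
  L[3][1] = (-3) / L[1][1] = -1.
  L[3][2] = (-2) / L[2][2] = -1.
Step 4: L[3][3] = √(9) = 3.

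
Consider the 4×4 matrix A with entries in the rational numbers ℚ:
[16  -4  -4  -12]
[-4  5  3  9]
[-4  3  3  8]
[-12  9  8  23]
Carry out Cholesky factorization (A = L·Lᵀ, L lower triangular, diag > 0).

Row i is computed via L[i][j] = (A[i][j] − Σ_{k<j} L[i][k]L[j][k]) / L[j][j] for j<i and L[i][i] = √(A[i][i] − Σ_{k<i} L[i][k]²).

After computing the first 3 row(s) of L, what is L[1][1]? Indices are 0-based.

Step 1: L[0][0] = √(16) = 4.
  L[1][0] = (-4) / L[0][0] = -1.
Step 2: L[1][1] = √(4) = 2.
  L[2][0] = (-4) / L[0][0] = -1.
  L[2][1] = (2) / L[1][1] = 1.
Step 3: L[2][2] = √(1) = 1.

L[1][1] = 2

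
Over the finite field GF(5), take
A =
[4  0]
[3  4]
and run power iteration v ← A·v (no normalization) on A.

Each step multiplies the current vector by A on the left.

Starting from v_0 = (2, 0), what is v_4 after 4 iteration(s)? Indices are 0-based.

v_4 = (2, 1)

v_0 = (2, 0).
v_1 = A·v_0 = (3, 1).
v_2 = A·v_1 = (2, 3).
v_3 = A·v_2 = (3, 3).
v_4 = A·v_3 = (2, 1).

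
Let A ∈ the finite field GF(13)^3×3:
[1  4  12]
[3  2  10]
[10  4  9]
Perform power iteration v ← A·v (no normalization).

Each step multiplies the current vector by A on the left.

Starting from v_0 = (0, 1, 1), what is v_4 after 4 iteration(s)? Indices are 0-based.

v_0 = (0, 1, 1).
v_1 = A·v_0 = (3, 12, 0).
v_2 = A·v_1 = (12, 7, 0).
v_3 = A·v_2 = (1, 11, 5).
v_4 = A·v_3 = (1, 10, 8).

v_4 = (1, 10, 8)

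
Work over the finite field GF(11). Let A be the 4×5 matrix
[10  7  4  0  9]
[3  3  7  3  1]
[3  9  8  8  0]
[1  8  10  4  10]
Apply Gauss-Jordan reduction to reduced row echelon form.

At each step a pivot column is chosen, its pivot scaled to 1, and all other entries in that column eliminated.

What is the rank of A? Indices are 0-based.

step 1: normalize row 0 (÷10) = (1, 4, 7, 0, 2)
  row 1: subtract 3×row0 = (0, 2, 8, 3, 6)
  row 2: subtract 3×row0 = (0, 8, 9, 8, 5)
  row 3: subtract 1×row0 = (0, 4, 3, 4, 8)
step 2: normalize row 1 (÷2) = (0, 1, 4, 7, 3)
  row 0: subtract 4×row1 = (1, 0, 2, 5, 1)
  row 2: subtract 8×row1 = (0, 0, 10, 7, 3)
  row 3: subtract 4×row1 = (0, 0, 9, 9, 7)
step 3: normalize row 2 (÷10) = (0, 0, 1, 4, 8)
  row 0: subtract 2×row2 = (1, 0, 0, 8, 7)
  row 1: subtract 4×row2 = (0, 1, 0, 2, 4)
  row 3: subtract 9×row2 = (0, 0, 0, 6, 1)
step 4: normalize row 3 (÷6) = (0, 0, 0, 1, 2)
  row 0: subtract 8×row3 = (1, 0, 0, 0, 2)
  row 1: subtract 2×row3 = (0, 1, 0, 0, 0)
  row 2: subtract 4×row3 = (0, 0, 1, 0, 0)

rank = 4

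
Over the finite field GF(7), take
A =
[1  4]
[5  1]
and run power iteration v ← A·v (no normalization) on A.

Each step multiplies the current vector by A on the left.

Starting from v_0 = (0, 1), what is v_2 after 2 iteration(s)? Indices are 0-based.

v_2 = (1, 0)

v_0 = (0, 1).
v_1 = A·v_0 = (4, 1).
v_2 = A·v_1 = (1, 0).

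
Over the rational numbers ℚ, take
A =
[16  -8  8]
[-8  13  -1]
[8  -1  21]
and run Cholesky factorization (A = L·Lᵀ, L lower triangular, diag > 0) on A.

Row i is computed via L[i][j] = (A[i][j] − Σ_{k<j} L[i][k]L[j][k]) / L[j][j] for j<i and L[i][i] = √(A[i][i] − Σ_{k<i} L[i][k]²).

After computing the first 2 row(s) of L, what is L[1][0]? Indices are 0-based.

Step 1: L[0][0] = √(16) = 4.
  L[1][0] = (-8) / L[0][0] = -2.
Step 2: L[1][1] = √(9) = 3.

L[1][0] = -2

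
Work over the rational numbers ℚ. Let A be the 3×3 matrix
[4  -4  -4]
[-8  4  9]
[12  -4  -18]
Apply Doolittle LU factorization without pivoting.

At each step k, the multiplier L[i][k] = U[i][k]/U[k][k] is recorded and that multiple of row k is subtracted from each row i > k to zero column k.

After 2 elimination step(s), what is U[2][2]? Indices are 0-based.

Step 1: pivot at (0,0) is 4.
  row1 ← row1 − (-2)·row0  ⇒  L[1][0]=-2, U row1=(0, -4, 1)
  row2 ← row2 − (3)·row0  ⇒  L[2][0]=3, U row2=(0, 8, -6)
Step 2: pivot at (1,1) is -4.
  row2 ← row2 − (-2)·row1  ⇒  L[2][1]=-2, U row2=(0, 0, -4)

U[2][2] = -4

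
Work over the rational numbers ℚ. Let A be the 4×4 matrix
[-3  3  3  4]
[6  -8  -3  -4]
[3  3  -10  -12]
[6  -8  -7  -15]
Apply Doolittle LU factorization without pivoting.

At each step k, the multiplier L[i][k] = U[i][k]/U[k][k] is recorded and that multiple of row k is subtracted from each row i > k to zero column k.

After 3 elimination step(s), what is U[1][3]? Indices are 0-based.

U[1][3] = 4

[col 0] pivot -3
  R1 -= -2*R0 → (0, -2, 3, 4)  (L[1][0] := -2)
  R2 -= -1*R0 → (0, 6, -7, -8)  (L[2][0] := -1)
  R3 -= -2*R0 → (0, -2, -1, -7)  (L[3][0] := -2)
[col 1] pivot -2
  R2 -= -3*R1 → (0, 0, 2, 4)  (L[2][1] := -3)
  R3 -= 1*R1 → (0, 0, -4, -11)  (L[3][1] := 1)
[col 2] pivot 2
  R3 -= -2*R2 → (0, 0, 0, -3)  (L[3][2] := -2)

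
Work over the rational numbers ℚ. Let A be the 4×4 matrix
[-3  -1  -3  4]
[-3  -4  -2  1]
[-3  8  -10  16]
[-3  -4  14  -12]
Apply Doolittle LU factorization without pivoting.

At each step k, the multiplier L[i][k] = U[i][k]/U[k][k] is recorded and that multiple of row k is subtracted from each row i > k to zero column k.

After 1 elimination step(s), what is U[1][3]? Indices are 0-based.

k=0: U[0][0]=-3
  eliminate (1,0): mult=1, new row 1: (0, -3, 1, -3); set L[1][0]=1
  eliminate (2,0): mult=1, new row 2: (0, 9, -7, 12); set L[2][0]=1
  eliminate (3,0): mult=1, new row 3: (0, -3, 17, -16); set L[3][0]=1

U[1][3] = -3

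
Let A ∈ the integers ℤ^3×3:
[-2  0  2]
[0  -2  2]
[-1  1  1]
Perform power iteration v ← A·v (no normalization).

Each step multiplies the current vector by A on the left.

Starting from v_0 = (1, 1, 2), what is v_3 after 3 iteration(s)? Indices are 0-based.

v_3 = (4, 4, 2)

v_0 = (1, 1, 2).
v_1 = A·v_0 = (2, 2, 2).
v_2 = A·v_1 = (0, 0, 2).
v_3 = A·v_2 = (4, 4, 2).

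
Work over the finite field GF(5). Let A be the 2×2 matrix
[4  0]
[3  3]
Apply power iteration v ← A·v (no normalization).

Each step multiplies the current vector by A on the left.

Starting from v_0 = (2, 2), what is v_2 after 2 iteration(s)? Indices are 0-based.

v_0 = (2, 2).
v_1 = A·v_0 = (3, 2).
v_2 = A·v_1 = (2, 0).

v_2 = (2, 0)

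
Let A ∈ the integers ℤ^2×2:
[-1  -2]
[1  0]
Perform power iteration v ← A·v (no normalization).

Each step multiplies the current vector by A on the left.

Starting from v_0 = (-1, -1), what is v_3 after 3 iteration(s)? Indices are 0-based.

v_0 = (-1, -1).
v_1 = A·v_0 = (3, -1).
v_2 = A·v_1 = (-1, 3).
v_3 = A·v_2 = (-5, -1).

v_3 = (-5, -1)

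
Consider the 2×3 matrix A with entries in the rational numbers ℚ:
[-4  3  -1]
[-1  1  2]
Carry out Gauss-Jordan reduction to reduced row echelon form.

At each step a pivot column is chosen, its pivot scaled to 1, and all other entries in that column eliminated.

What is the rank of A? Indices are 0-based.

[1] R0 /= -4  ⇒  (1, -3/4, 1/4)
     R1 -= -1·R0  ⇒  (0, 1/4, 9/4)
[2] R1 /= 1/4  ⇒  (0, 1, 9)
     R0 -= -3/4·R1  ⇒  (1, 0, 7)

rank = 2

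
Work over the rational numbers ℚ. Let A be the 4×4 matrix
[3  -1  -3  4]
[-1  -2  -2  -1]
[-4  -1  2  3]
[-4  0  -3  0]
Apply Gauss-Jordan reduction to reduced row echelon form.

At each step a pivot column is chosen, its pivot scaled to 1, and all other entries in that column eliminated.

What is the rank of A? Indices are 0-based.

pivot(0,0)=3: scale R0 → (1, -1/3, -1, 4/3)
  clear (1,0): R1 −= (-1)R0 → (0, -7/3, -3, 1/3)
  clear (2,0): R2 −= (-4)R0 → (0, -7/3, -2, 25/3)
  clear (3,0): R3 −= (-4)R0 → (0, -4/3, -7, 16/3)
pivot(1,1)=-7/3: scale R1 → (0, 1, 9/7, -1/7)
  clear (0,1): R0 −= (-1/3)R1 → (1, 0, -4/7, 9/7)
  clear (2,1): R2 −= (-7/3)R1 → (0, 0, 1, 8)
  clear (3,1): R3 −= (-4/3)R1 → (0, 0, -37/7, 36/7)
pivot(2,2)=1: scale R2 → (0, 0, 1, 8)
  clear (0,2): R0 −= (-4/7)R2 → (1, 0, 0, 41/7)
  clear (1,2): R1 −= (9/7)R2 → (0, 1, 0, -73/7)
  clear (3,2): R3 −= (-37/7)R2 → (0, 0, 0, 332/7)
pivot(3,3)=332/7: scale R3 → (0, 0, 0, 1)
  clear (0,3): R0 −= (41/7)R3 → (1, 0, 0, 0)
  clear (1,3): R1 −= (-73/7)R3 → (0, 1, 0, 0)
  clear (2,3): R2 −= (8)R3 → (0, 0, 1, 0)

rank = 4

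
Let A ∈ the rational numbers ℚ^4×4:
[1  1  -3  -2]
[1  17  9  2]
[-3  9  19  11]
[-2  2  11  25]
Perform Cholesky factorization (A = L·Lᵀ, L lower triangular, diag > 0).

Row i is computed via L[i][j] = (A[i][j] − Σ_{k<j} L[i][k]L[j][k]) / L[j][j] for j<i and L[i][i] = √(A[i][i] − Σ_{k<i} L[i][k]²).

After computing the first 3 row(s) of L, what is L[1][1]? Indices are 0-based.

Step 1: L[0][0] = √(1) = 1.
  L[1][0] = (1) / L[0][0] = 1.
Step 2: L[1][1] = √(16) = 4.
  L[2][0] = (-3) / L[0][0] = -3.
  L[2][1] = (12) / L[1][1] = 3.
Step 3: L[2][2] = √(1) = 1.

L[1][1] = 4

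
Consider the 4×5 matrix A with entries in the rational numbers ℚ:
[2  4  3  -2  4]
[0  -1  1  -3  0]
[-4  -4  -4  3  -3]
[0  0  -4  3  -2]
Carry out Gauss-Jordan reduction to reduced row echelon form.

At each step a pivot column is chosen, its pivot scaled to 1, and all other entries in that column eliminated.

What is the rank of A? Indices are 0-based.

rank = 4

[1] R0 /= 2  ⇒  (1, 2, 3/2, -1, 2)
     R2 -= -4·R0  ⇒  (0, 4, 2, -1, 5)
[2] R1 /= -1  ⇒  (0, 1, -1, 3, 0)
     R0 -= 2·R1  ⇒  (1, 0, 7/2, -7, 2)
     R2 -= 4·R1  ⇒  (0, 0, 6, -13, 5)
[3] R2 /= 6  ⇒  (0, 0, 1, -13/6, 5/6)
     R0 -= 7/2·R2  ⇒  (1, 0, 0, 7/12, -11/12)
     R1 -= -1·R2  ⇒  (0, 1, 0, 5/6, 5/6)
     R3 -= -4·R2  ⇒  (0, 0, 0, -17/3, 4/3)
[4] R3 /= -17/3  ⇒  (0, 0, 0, 1, -4/17)
     R0 -= 7/12·R3  ⇒  (1, 0, 0, 0, -53/68)
     R1 -= 5/6·R3  ⇒  (0, 1, 0, 0, 35/34)
     R2 -= -13/6·R3  ⇒  (0, 0, 1, 0, 11/34)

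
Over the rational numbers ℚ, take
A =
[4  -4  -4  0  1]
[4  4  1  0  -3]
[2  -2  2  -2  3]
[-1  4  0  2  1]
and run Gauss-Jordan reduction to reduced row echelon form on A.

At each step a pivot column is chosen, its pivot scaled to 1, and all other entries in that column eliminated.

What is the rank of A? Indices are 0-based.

rank = 4

[1] R0 /= 4  ⇒  (1, -1, -1, 0, 1/4)
     R1 -= 4·R0  ⇒  (0, 8, 5, 0, -4)
     R2 -= 2·R0  ⇒  (0, 0, 4, -2, 5/2)
     R3 -= -1·R0  ⇒  (0, 3, -1, 2, 5/4)
[2] R1 /= 8  ⇒  (0, 1, 5/8, 0, -1/2)
     R0 -= -1·R1  ⇒  (1, 0, -3/8, 0, -1/4)
     R3 -= 3·R1  ⇒  (0, 0, -23/8, 2, 11/4)
[3] R2 /= 4  ⇒  (0, 0, 1, -1/2, 5/8)
     R0 -= -3/8·R2  ⇒  (1, 0, 0, -3/16, -1/64)
     R1 -= 5/8·R2  ⇒  (0, 1, 0, 5/16, -57/64)
     R3 -= -23/8·R2  ⇒  (0, 0, 0, 9/16, 291/64)
[4] R3 /= 9/16  ⇒  (0, 0, 0, 1, 97/12)
     R0 -= -3/16·R3  ⇒  (1, 0, 0, 0, 3/2)
     R1 -= 5/16·R3  ⇒  (0, 1, 0, 0, -41/12)
     R2 -= -1/2·R3  ⇒  (0, 0, 1, 0, 14/3)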